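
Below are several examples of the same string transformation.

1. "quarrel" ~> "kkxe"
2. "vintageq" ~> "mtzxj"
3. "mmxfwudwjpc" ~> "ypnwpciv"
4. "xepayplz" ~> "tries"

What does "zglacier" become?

tvbxk

The rule is to delete the first 3 characters, then shift every letter 7 places backward in the alphabet (wrapping around).
For "zglacier", step one produces "acier"; step two turns that into "tvbxk".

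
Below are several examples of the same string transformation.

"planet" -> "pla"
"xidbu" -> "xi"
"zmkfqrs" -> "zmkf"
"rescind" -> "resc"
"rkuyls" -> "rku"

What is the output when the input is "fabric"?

The transformation: delete the last 3 characters.
Doing the same to "fabric": "fab".

fab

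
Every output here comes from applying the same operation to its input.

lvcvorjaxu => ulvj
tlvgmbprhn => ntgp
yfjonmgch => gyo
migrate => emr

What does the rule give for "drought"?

tdu

The rule is to keep one character in every 3, starting at position 1 (positions 1st, 4th, 7th, ...), then move the last character to the front.
For "drought", step one produces "dut"; step two turns that into "tdu".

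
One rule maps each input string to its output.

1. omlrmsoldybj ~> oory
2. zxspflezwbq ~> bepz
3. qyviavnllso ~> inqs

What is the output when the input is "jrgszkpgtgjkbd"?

What's happening: keep one character in every 3, starting at position 1 (positions 1st, 4th, 7th, ...), then sort the characters into alphabetical order.
"jrgszkpgtgjkbd" → "jspgb" → "bgjps".

bgjps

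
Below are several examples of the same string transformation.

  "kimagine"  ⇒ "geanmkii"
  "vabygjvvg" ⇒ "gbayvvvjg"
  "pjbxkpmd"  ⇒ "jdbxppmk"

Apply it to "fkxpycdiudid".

ddcyxupkiifd

Rule — sort the characters into reverse alphabetical order, then move the last 3 characters to the front (rotate right by 3).
Starting from "fkxpycdiudid": after the first operation, "yxupkiifdddc"; after the second, "ddcyxupkiifd".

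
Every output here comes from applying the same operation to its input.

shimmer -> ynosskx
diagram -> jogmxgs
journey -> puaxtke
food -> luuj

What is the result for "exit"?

kdoz

Rule — shift every letter 6 places forward in the alphabet (wrapping around).
For "exit" the result is "kdoz".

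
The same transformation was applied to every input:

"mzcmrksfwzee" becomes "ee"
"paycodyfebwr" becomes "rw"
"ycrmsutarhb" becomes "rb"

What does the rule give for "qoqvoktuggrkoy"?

yo

What's happening: swap each adjacent pair of characters (1↔2, 3↔4, ...), then keep only the last 2 characters.
"qoqvoktuggrkoy" → "oqvqkoutggkryo" → "yo".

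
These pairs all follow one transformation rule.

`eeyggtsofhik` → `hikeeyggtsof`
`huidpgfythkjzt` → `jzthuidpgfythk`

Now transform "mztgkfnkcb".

The pattern: move the last 3 characters to the front (rotate right by 3).
"mztgkfnkcb" → "kcbmztgkfn".

kcbmztgkfn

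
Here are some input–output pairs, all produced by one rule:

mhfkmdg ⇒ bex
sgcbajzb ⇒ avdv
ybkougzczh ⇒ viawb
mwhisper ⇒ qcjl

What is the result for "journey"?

ily

The rule is to shift every letter 6 places backward in the alphabet (wrapping around), then keep every other character starting from the second (positions 2nd, 4th, 6th, ...).
For "journey", step one produces "diolhys"; step two turns that into "ily".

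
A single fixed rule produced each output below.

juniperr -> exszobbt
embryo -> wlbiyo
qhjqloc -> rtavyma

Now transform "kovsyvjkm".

yfciftuwu

Looking at the pairs, the operation is to move the first character to the end, then shift every letter 10 places forward in the alphabet (wrapping around).
So "kovsyvjkm" becomes "yfciftuwu".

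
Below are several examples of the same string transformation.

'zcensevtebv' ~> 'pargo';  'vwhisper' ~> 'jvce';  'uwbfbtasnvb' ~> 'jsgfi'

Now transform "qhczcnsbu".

Rule — shift every letter 13 places forward in the alphabet (wrapping around) — i.e. ROT13, then keep every other character starting from the second (positions 2nd, 4th, 6th, ...).
On "qhczcnsbu": the first step gives "dupmpafoh", and the second then gives "umao".

umao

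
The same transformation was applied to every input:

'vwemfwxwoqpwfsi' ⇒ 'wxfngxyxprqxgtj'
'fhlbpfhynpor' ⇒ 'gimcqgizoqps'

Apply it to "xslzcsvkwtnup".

ytmadtwlxuovq

Rule — shift every letter 1 place forward in the alphabet (wrapping around).
Applying that to "xslzcsvkwtnup" gives "ytmadtwlxuovq".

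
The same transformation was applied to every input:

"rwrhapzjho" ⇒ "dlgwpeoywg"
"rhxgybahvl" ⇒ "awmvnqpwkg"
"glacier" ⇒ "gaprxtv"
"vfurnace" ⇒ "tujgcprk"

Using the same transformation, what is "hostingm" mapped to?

bdhixcvw

Each output is the input with this applied: shift every letter 11 places backward in the alphabet (wrapping around), then swap the first and last characters.
Doing the same to "hostingm": "bdhixcvw".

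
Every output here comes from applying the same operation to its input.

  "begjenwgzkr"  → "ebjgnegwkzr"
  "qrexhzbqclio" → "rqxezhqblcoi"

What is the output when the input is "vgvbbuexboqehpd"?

In each case the input is transformed by: swap each adjacent pair of characters (1↔2, 3↔4, ...).
Doing the same to "vgvbbuexboqehpd": "gvbvubxeobeqphd".

gvbvubxeobeqphd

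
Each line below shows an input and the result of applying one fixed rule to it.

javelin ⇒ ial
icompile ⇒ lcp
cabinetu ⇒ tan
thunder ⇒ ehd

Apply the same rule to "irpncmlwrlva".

vrcw

Each output is the input with this applied: move the last 2 characters to the front (rotate right by 2), then keep one character in every 3, starting at position 1 (positions 1st, 4th, 7th, ...).
On "irpncmlwrlva" that produces "vrcw".
(Check on "thunder": → "erthund" → "ehd" ✓)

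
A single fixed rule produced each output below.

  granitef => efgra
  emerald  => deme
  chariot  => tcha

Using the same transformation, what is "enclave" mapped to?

Each output is the input with this applied: move the first 3 characters to the end (rotate left by 3), then delete the first 3 characters.
"enclave" → "laveenc" → "eenc".

eenc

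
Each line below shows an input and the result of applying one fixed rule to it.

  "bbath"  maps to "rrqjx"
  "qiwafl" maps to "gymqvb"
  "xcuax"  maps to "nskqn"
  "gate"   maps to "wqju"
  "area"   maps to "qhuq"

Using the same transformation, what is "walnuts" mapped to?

The rule is to shift every letter 10 places backward in the alphabet (wrapping around).
Applying that to "walnuts" gives "mqbdkji".

mqbdkji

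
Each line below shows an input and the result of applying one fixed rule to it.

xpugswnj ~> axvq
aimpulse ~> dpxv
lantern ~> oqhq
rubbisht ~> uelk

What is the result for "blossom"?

Looking at the pairs, the operation is to keep every other character starting from the first (positions 1st, 3rd, 5th, ...), then shift every letter 3 places forward in the alphabet (wrapping around).
Starting from "blossom": after the first operation, "bosm"; after the second, "ervp".

ervp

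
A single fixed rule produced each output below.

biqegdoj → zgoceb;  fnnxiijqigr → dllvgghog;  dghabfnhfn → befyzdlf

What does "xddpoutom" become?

Rule — shift every letter 2 places backward in the alphabet (wrapping around), then delete the last 2 characters.
Applying both steps to "xddpoutom": "vbbnmsrmk", then "vbbnmsr".

vbbnmsr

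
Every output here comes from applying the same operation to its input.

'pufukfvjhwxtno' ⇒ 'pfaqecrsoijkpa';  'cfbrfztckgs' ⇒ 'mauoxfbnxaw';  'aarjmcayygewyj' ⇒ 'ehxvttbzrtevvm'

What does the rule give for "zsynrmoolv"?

imhjjgqunt

The pattern: shift every letter 5 places backward in the alphabet (wrapping around), then move the first 3 characters to the end (rotate left by 3).
Applying that to "zsynrmoolv" gives "imhjjgqunt".
(Check on "pufukfvjhwxtno": → "kpapfaqecrsoij" → "pfaqecrsoijkpa" ✓)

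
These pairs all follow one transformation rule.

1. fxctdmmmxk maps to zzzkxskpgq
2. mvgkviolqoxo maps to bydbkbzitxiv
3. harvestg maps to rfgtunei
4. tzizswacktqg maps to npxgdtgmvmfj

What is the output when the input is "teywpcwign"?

pjvtagrljc

In each case the input is transformed by: swap the front and back halves of the string, then shift every letter 13 places forward in the alphabet (wrapping around) — i.e. ROT13.
Applying both steps to "teywpcwign": "cwignteywp", then "pjvtagrljc".
(Check on "tzizswacktqg": → "acktqgtzizsw" → "npxgdtgmvmfj" ✓)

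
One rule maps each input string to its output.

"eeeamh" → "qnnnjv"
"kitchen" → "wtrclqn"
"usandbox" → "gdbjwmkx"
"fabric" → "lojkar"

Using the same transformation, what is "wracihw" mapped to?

ffajlrq

The transformation: move the last character to the front, then shift every letter 9 places forward in the alphabet (wrapping around).
For "wracihw", step one produces "wwracih"; step two turns that into "ffajlrq".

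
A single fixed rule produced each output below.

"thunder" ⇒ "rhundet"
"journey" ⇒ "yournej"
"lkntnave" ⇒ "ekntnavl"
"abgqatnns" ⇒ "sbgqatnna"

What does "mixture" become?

The transformation: swap the first and last characters.
"mixture" → "eixturm".

eixturm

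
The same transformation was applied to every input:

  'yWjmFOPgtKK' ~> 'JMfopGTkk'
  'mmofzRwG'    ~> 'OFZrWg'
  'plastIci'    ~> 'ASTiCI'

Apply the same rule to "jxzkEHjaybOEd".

What's happening: flip the case of every letter, then delete the first 2 characters.
Applying both steps to "jxzkEHjaybOEd": "JXZKehJAYBoeD", then "ZKehJAYBoeD".

ZKehJAYBoeD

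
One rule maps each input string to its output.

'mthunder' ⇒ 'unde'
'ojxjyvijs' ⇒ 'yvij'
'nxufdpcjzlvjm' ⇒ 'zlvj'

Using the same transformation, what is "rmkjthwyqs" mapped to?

In each case the input is transformed by: move the last character to the front, then keep only the last 4 characters.
"rmkjthwyqs" → "srmkjthwyq" → "hwyq".

hwyq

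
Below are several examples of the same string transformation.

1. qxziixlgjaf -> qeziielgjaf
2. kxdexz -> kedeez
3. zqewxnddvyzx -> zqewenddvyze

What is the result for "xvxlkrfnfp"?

evelkrfnfp

Looking at the pairs, the operation is to replace every "x" with "e".
For "xvxlkrfnfp" the result is "evelkrfnfp".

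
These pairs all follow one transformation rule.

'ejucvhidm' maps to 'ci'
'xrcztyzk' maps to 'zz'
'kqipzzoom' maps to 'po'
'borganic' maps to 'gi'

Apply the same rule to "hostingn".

tg

What's happening: delete the first character, then keep one character in every 3, starting at position 3 (positions 3rd, 6th, 9th, ...).
Working it through for "hostingn": intermediate "ostingn", final "tg".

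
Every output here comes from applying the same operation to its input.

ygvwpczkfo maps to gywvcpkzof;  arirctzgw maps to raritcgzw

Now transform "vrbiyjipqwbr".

The rule is to swap each adjacent pair of characters (1↔2, 3↔4, ...).
Applying that to "vrbiyjipqwbr" gives "rvibjypiwqrb".

rvibjypiwqrb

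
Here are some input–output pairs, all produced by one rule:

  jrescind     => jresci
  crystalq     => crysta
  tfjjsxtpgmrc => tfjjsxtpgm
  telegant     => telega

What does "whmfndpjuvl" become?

whmfndpju

Each output is the input with this applied: delete the last 2 characters.
For "whmfndpjuvl" the result is "whmfndpju".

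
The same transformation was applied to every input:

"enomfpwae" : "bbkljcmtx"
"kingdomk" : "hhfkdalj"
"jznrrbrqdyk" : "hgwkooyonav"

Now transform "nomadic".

Each output is the input with this applied: shift every letter 3 places backward in the alphabet (wrapping around), then move the last character to the front.
On "nomadic": the first step gives "kljxafz", and the second then gives "zkljxaf".

zkljxaf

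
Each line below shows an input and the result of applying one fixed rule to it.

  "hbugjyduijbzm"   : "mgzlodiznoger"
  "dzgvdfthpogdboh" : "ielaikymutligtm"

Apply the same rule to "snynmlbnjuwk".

xsdsrqgsozbp

In each case the input is transformed by: shift every letter 5 places forward in the alphabet (wrapping around).
Doing the same to "snynmlbnjuwk": "xsdsrqgsozbp".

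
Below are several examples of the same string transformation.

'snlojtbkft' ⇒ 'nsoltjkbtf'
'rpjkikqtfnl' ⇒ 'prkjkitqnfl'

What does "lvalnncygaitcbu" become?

The pattern: swap each adjacent pair of characters (1↔2, 3↔4, ...).
Applying that to "lvalnncygaitcbu" gives "vllannycagtibcu".

vllannycagtibcu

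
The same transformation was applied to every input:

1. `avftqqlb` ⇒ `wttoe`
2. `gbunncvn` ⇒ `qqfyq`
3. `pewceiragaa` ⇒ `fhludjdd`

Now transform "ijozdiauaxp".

cgldxdas

Looking at the pairs, the operation is to shift every letter 3 places forward in the alphabet (wrapping around), then delete the first 3 characters.
Applying that to "ijozdiauaxp" gives "cgldxdas".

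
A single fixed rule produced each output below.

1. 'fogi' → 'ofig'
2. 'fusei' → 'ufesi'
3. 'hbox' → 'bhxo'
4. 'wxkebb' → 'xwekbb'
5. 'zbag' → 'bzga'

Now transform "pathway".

aphtawy

The transformation: swap each adjacent pair of characters (1↔2, 3↔4, ...).
Doing the same to "pathway": "aphtawy".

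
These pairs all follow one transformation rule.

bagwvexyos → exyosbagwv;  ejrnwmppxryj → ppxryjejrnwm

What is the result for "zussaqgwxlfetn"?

wxlfetnzussaqg

Rule — swap the front and back halves of the string.
Doing the same to "zussaqgwxlfetn": "wxlfetnzussaqg".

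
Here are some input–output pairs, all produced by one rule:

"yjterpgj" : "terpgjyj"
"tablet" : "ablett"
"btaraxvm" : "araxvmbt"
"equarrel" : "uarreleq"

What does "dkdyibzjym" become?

yibzjymdkd

Rule — swap the front and back halves of the string, then move the last 2 characters to the front (rotate right by 2).
Starting from "dkdyibzjym": after the first operation, "bzjymdkdyi"; after the second, "yibzjymdkd".
(Check on "equarrel": → "rrelequa" → "uarreleq" ✓)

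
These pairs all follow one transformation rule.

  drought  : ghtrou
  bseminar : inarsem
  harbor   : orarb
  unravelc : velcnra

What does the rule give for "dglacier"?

The pattern: delete the first character, then move the first 3 characters to the end (rotate left by 3).
Starting from "dglacier": after the first operation, "glacier"; after the second, "ciergla".

ciergla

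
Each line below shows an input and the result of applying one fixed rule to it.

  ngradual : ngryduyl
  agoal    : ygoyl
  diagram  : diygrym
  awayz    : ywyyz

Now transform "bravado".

bryvydo

Each output is the input with this applied: replace every "a" with "y".
"bravado" → "bryvydo".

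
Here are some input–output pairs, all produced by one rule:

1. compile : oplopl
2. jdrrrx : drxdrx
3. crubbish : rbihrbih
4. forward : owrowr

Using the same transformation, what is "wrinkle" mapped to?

The pattern: keep every other character starting from the second (positions 2nd, 4th, 6th, ...), then write the whole string twice.
Working it through for "wrinkle": intermediate "rnl", final "rnlrnl".

rnlrnl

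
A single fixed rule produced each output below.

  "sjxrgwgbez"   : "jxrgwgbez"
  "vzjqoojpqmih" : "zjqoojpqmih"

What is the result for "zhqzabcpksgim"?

hqzabcpksgim

Each output is the input with this applied: delete the first character.
Doing the same to "zhqzabcpksgim": "hqzabcpksgim".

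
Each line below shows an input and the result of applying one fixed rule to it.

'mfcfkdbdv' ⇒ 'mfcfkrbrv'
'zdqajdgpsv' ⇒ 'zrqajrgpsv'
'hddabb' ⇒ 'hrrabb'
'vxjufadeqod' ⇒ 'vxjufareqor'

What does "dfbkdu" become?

rfbkru

What's happening: replace every "d" with "r".
Doing the same to "dfbkdu": "rfbkru".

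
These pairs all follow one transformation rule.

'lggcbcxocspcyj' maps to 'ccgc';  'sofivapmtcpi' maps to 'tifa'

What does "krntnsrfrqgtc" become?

rtns

Rule — keep one character in every 3, starting at position 3 (positions 3rd, 6th, 9th, ...), then swap the front and back halves of the string.
For "krntnsrfrqgtc", step one produces "nsrt"; step two turns that into "rtns".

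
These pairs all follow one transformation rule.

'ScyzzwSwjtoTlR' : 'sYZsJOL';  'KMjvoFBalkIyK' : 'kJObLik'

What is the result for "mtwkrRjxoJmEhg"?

What's happening: flip the case of every letter, then keep every other character starting from the first (positions 1st, 3rd, 5th, ...).
Applying both steps to "mtwkrRjxoJmEhg": "MTWKRrJXOjMeHG", then "MWRJOMH".
(Check on "KMjvoFBalkIyK": → "kmJVOfbALKiYk" → "kJObLik" ✓)

MWRJOMH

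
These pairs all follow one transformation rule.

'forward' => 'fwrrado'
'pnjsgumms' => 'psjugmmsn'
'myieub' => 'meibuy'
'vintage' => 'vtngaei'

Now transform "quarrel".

qraerlu

Looking at the pairs, the operation is to swap each adjacent pair of characters (1↔2, 3↔4, ...), then move the first character to the end.
Doing the same to "quarrel": "qraerlu".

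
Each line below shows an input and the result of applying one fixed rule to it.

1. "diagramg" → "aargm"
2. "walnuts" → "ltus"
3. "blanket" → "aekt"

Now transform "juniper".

nepr

What's happening: swap each adjacent pair of characters (1↔2, 3↔4, ...), then delete the first 3 characters.
"juniper" → "ujinepr" → "nepr".
(Check on "diagramg": → "idgaargm" → "aargm" ✓)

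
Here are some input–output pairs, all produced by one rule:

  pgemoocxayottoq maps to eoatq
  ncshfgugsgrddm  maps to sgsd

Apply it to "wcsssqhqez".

sqe

Rule — keep one character in every 3, starting at position 3 (positions 3rd, 6th, 9th, ...).
So "wcsssqhqez" becomes "sqe".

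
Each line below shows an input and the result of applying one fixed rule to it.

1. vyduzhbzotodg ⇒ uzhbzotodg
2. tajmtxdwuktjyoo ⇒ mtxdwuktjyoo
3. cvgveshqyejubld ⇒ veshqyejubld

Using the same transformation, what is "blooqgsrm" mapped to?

oqgsrm

Each output is the input with this applied: delete the first 3 characters.
Applying that to "blooqgsrm" gives "oqgsrm".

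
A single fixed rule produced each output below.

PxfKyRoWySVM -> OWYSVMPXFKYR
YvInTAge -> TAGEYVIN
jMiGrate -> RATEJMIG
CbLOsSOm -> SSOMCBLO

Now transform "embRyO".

What's happening: swap the front and back halves of the string, then convert every letter to uppercase.
"embRyO" → "RyOemb" → "RYOEMB".

RYOEMB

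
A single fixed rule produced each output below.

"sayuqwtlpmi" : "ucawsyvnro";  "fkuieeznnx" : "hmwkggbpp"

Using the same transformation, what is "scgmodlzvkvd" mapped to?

In each case the input is transformed by: shift every letter 2 places forward in the alphabet (wrapping around), then delete the last character.
Starting from "scgmodlzvkvd": after the first operation, "ueioqfnbxmxf"; after the second, "ueioqfnbxmx".

ueioqfnbxmx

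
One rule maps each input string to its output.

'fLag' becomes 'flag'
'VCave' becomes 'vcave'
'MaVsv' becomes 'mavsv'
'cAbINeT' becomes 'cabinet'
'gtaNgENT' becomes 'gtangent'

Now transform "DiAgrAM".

diagram

Each output is the input with this applied: convert every letter to lowercase.
Doing the same to "DiAgrAM": "diagram".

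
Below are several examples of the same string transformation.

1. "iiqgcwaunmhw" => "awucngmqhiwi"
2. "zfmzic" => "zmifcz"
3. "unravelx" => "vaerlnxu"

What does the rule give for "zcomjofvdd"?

Looking at the pairs, the operation is to swap the front and back halves of the string, then take characters alternately from the front and the back (1st, last, 2nd, 2nd-last, ...).
On "zcomjofvdd": the first step gives "ofvddzcomj", and the second then gives "ojfmvodcdz".
(Check on "zfmzic": → "ziczfm" → "zmifcz" ✓)

ojfmvodcdz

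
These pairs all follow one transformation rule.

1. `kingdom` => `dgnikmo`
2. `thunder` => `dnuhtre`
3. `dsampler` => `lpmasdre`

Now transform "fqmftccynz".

The pattern: move the last 2 characters to the front (rotate right by 2), then reverse the string.
Working it through for "fqmftccynz": intermediate "nzfqmftccy", final "ycctfmqfzn".

ycctfmqfzn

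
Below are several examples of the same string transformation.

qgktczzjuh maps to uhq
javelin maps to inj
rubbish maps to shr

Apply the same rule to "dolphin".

Looking at the pairs, the operation is to move the first character to the end, then keep only the last 3 characters.
On "dolphin": the first step gives "olphind", and the second then gives "ind".

ind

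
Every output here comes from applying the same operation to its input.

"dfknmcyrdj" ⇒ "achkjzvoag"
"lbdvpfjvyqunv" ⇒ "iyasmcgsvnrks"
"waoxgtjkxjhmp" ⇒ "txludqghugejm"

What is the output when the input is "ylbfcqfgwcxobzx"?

viyczncdtzulywu

The transformation: shift every letter 3 places backward in the alphabet (wrapping around).
Applying that to "ylbfcqfgwcxobzx" gives "viyczncdtzulywu".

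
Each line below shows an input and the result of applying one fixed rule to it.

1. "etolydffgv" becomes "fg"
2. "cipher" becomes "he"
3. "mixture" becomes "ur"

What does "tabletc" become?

The transformation: move the last 3 characters to the front (rotate right by 3), then keep only the first 2 characters.
Doing the same to "tabletc": "et".

et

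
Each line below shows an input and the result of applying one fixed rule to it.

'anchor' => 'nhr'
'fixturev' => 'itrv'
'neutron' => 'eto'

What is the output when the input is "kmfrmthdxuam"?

mrtdum

Looking at the pairs, the operation is to keep every other character starting from the second (positions 2nd, 4th, 6th, ...).
Doing the same to "kmfrmthdxuam": "mrtdum".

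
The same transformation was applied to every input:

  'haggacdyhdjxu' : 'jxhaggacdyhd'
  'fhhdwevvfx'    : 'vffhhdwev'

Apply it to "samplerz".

Rule — delete the last character, then move the last 2 characters to the front (rotate right by 2).
"samplerz" → "sampler" → "ersampl".

ersampl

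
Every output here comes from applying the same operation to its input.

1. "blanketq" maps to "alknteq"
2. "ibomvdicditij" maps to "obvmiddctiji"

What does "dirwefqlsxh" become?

Each output is the input with this applied: delete the first character, then swap each adjacent pair of characters (1↔2, 3↔4, ...).
Starting from "dirwefqlsxh": after the first operation, "irwefqlsxh"; after the second, "riewqfslhx".

riewqfslhx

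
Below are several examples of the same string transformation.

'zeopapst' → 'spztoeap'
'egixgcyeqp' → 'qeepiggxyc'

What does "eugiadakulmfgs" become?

In each case the input is transformed by: move the last 3 characters to the front (rotate right by 3), then swap each adjacent pair of characters (1↔2, 3↔4, ...).
Doing the same to "eugiadakulmfgs": "gfesguaiadukml".

gfesguaiadukml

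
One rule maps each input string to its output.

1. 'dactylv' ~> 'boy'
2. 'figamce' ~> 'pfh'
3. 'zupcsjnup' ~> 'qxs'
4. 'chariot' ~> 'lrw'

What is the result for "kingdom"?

grp

Each output is the input with this applied: shift every letter 3 places forward in the alphabet (wrapping around), then keep only the last 3 characters.
Applying both steps to "kingdom": "nlqjgrp", then "grp".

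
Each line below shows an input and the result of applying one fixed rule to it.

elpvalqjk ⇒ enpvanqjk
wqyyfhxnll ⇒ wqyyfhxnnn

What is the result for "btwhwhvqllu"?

Looking at the pairs, the operation is to replace every "l" with "n".
So "btwhwhvqllu" becomes "btwhwhvqnnu".

btwhwhvqnnu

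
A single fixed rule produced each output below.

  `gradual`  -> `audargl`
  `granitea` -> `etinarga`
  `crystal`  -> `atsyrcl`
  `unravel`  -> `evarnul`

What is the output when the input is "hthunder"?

The pattern: reverse the string, then move the first character to the end.
Starting from "hthunder": after the first operation, "rednuhth"; after the second, "ednuhthr".

ednuhthr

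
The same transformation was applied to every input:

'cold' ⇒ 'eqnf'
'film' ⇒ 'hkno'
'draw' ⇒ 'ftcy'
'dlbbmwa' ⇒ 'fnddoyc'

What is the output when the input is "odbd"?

What's happening: shift every letter 2 places forward in the alphabet (wrapping around).
So "odbd" becomes "qfdf".

qfdf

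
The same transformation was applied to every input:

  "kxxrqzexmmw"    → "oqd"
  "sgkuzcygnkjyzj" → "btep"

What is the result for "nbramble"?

is

The pattern: keep one character in every 3, starting at position 3 (positions 3rd, 6th, 9th, ...), then shift every letter 9 places backward in the alphabet (wrapping around).
"nbramble" → "rb" → "is".
(Check on "sgkuzcygnkjyzj": → "kcny" → "btep" ✓)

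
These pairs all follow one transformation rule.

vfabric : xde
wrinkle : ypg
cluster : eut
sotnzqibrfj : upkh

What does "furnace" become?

What's happening: shift every letter 2 places forward in the alphabet (wrapping around), then keep one character in every 3, starting at position 1 (positions 1st, 4th, 7th, ...).
"furnace" → "hpg".

hpg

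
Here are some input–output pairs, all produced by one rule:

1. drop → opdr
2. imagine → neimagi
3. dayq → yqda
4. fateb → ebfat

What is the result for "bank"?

nkba

The rule is to move the last 2 characters to the front (rotate right by 2).
Applying that to "bank" gives "nkba".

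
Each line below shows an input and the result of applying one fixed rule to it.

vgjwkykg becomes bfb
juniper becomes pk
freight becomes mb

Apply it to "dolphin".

In each case the input is transformed by: keep one character in every 3, starting at position 2 (positions 2nd, 5th, 8th, ...), then shift every letter 5 places backward in the alphabet (wrapping around).
Starting from "dolphin": after the first operation, "oh"; after the second, "jc".

jc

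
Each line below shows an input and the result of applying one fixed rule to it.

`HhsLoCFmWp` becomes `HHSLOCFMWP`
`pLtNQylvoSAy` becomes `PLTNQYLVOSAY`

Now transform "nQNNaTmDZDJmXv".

The transformation: convert every letter to uppercase.
On "nQNNaTmDZDJmXv" that produces "NQNNATMDZDJMXV".

NQNNATMDZDJMXV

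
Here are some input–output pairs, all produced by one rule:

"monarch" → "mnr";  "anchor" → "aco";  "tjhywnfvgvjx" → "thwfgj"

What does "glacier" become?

The pattern: move the last character to the front, then keep every other character starting from the second (positions 2nd, 4th, 6th, ...).
For "glacier", step one produces "rglacie"; step two turns that into "gai".

gai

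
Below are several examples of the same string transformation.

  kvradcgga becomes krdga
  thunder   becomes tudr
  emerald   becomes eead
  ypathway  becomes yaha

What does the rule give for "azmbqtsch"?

Each output is the input with this applied: keep every other character starting from the first (positions 1st, 3rd, 5th, ...).
Doing the same to "azmbqtsch": "amqsh".

amqsh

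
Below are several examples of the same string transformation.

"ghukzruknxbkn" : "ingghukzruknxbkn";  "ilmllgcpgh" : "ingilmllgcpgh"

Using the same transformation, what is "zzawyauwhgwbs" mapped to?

The pattern: prepend "ing".
On "zzawyauwhgwbs" that produces "ingzzawyauwhgwbs".

ingzzawyauwhgwbs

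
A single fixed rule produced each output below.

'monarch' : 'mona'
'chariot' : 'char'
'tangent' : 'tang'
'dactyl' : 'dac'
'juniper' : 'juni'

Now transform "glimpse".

glim

Looking at the pairs, the operation is to delete the last 3 characters.
Applying that to "glimpse" gives "glim".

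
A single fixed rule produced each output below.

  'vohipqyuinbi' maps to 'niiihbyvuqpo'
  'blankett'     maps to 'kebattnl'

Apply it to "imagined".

gedanmii

Each output is the input with this applied: sort the characters into reverse alphabetical order, then swap the front and back halves of the string.
For "imagined", step one produces "nmiigeda"; step two turns that into "gedanmii".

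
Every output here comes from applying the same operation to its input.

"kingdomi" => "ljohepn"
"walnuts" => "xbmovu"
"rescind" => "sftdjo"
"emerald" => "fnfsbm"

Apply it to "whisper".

What's happening: shift every letter 1 place forward in the alphabet (wrapping around), then delete the last character.
Applying both steps to "whisper": "xijtqfs", then "xijtqf".

xijtqf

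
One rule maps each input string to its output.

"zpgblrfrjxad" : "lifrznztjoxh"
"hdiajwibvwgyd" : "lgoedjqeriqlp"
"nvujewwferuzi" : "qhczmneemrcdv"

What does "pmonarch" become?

The rule is to reverse the string, then shift every letter 8 places forward in the alphabet (wrapping around).
"pmonarch" → "pkzivwux".

pkzivwux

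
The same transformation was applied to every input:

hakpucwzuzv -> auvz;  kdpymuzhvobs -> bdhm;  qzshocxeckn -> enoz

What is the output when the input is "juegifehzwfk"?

fhiu

Looking at the pairs, the operation is to keep one character in every 3, starting at position 2 (positions 2nd, 5th, 8th, ...), then sort the characters into alphabetical order.
On "juegifehzwfk": the first step gives "uihf", and the second then gives "fhiu".
(Check on "qzshocxeckn": → "zoen" → "enoz" ✓)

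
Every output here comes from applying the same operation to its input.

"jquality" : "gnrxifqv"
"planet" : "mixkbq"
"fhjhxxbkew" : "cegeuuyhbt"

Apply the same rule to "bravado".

Looking at the pairs, the operation is to shift every letter 3 places backward in the alphabet (wrapping around).
"bravado" → "yoxsxal".

yoxsxal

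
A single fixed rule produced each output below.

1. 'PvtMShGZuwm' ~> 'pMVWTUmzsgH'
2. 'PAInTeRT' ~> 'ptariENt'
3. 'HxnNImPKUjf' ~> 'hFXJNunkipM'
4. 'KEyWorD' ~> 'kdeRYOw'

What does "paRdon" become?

The rule is to take characters alternately from the front and the back (1st, last, 2nd, 2nd-last, ...), then flip the case of every letter.
Working it through for "paRdon": intermediate "pnaoRd", final "PNAOrD".

PNAOrD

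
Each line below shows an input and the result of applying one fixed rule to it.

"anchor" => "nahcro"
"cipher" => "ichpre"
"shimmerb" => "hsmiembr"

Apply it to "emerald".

Looking at the pairs, the operation is to swap each adjacent pair of characters (1↔2, 3↔4, ...).
On "emerald" that produces "merelad".

merelad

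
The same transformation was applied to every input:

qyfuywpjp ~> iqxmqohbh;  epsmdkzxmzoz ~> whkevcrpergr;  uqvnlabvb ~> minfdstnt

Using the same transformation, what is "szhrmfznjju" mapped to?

Rule — shift every letter 8 places backward in the alphabet (wrapping around).
Applying that to "szhrmfznjju" gives "krzjexrfbbm".

krzjexrfbbm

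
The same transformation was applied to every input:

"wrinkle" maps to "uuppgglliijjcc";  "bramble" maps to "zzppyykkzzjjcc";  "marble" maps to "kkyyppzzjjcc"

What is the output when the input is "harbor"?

ffyyppzzmmpp

Looking at the pairs, the operation is to double every character, then shift every letter 2 places backward in the alphabet (wrapping around).
Working it through for "harbor": intermediate "hhaarrbboorr", final "ffyyppzzmmpp".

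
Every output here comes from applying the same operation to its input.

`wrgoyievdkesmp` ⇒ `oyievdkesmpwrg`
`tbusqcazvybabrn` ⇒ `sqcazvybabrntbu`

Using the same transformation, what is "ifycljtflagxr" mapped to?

cljtflagxrify

Rule — move the first 3 characters to the end (rotate left by 3).
"ifycljtflagxr" → "cljtflagxrify".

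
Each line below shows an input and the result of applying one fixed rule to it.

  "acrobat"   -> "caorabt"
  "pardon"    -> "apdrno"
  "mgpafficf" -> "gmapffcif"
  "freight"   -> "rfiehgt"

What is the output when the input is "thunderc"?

What's happening: swap each adjacent pair of characters (1↔2, 3↔4, ...).
On "thunderc" that produces "htnuedcr".

htnuedcr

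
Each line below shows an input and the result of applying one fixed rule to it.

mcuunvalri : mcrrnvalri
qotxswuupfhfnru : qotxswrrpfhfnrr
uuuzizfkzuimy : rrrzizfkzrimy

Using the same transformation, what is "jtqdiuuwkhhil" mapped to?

jtqdirrwkhhil

In each case the input is transformed by: replace every "u" with "r".
"jtqdiuuwkhhil" → "jtqdirrwkhhil".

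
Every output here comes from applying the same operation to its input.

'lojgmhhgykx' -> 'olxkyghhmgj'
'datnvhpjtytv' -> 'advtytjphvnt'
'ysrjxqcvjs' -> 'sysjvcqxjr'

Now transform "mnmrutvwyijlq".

nmqljiywvturm

What's happening: move the first 2 characters to the end (rotate left by 2), then reverse the string.
"mnmrutvwyijlq" → "mrutvwyijlqmn" → "nmqljiywvturm".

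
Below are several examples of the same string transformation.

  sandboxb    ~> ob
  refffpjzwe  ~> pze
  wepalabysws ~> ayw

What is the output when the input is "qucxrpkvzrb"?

pvr

The rule is to keep every other character starting from the second (positions 2nd, 4th, 6th, ...), then delete the first 2 characters.
Doing the same to "qucxrpkvzrb": "pvr".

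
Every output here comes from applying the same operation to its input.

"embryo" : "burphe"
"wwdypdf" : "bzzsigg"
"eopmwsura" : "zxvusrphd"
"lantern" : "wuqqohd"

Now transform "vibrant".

In each case the input is transformed by: sort the characters into reverse alphabetical order, then shift every letter 3 places forward in the alphabet (wrapping around).
For "vibrant", step one produces "vtrniba"; step two turns that into "ywuqled".

ywuqled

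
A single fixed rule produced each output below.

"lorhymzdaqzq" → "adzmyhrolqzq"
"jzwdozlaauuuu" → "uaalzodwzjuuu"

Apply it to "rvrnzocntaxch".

atncoznrvrhcx

What's happening: reverse the string, then move the first 3 characters to the end (rotate left by 3).
Doing the same to "rvrnzocntaxch": "atncoznrvrhcx".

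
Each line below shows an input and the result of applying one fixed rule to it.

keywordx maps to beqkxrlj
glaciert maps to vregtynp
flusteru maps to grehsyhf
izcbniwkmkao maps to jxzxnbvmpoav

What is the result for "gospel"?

Rule — swap the front and back halves of the string, then shift every letter 13 places forward in the alphabet (wrapping around) — i.e. ROT13.
Applying both steps to "gospel": "pelgos", then "crytbf".

crytbf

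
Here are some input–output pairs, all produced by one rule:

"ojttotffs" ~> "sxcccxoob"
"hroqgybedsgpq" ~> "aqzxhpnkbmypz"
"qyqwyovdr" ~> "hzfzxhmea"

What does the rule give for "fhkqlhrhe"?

Looking at the pairs, the operation is to swap each adjacent pair of characters (1↔2, 3↔4, ...), then shift every letter 9 places forward in the alphabet (wrapping around).
Starting from "fhkqlhrhe": after the first operation, "hfqkhlhre"; after the second, "qoztquqan".

qoztquqan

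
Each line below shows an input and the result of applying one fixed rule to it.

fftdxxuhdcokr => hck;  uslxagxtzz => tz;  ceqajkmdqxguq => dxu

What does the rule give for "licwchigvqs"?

Each output is the input with this applied: keep every other character starting from the second (positions 2nd, 4th, 6th, ...), then delete the first 3 characters.
Starting from "licwchigvqs": after the first operation, "iwhgq"; after the second, "gq".

gq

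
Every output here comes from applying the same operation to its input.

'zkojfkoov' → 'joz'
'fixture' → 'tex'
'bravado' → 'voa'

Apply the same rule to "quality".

lya

In each case the input is transformed by: move the first 3 characters to the end (rotate left by 3), then keep one character in every 3, starting at position 1 (positions 1st, 4th, 7th, ...).
So "quality" becomes "lya".
(Check on "bravado": → "vadobra" → "voa" ✓)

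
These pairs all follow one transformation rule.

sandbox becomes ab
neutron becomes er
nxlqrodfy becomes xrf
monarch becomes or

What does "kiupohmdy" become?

iod

Looking at the pairs, the operation is to keep one character in every 3, starting at position 2 (positions 2nd, 5th, 8th, ...).
Applying that to "kiupohmdy" gives "iod".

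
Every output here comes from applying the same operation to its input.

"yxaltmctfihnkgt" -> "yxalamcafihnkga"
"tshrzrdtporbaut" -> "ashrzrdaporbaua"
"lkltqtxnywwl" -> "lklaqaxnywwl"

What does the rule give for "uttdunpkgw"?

Rule — replace every "t" with "a".
For "uttdunpkgw" the result is "uaadunpkgw".

uaadunpkgw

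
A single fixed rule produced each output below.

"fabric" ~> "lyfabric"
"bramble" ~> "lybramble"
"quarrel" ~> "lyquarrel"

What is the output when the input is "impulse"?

In each case the input is transformed by: prepend "ly".
So "impulse" becomes "lyimpulse".

lyimpulse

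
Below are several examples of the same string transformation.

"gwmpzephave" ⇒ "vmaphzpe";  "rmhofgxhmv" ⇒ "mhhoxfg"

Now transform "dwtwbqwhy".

Each output is the input with this applied: take characters alternately from the front and the back (1st, last, 2nd, 2nd-last, ...), then delete the first 3 characters.
For "dwtwbqwhy", step one produces "dywhtwwqb"; step two turns that into "htwwqb".

htwwqb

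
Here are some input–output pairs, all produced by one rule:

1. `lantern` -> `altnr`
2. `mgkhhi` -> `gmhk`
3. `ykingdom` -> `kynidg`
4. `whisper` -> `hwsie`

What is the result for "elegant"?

Rule — swap each adjacent pair of characters (1↔2, 3↔4, ...), then delete the last 2 characters.
For "elegant" the result is "legen".

legen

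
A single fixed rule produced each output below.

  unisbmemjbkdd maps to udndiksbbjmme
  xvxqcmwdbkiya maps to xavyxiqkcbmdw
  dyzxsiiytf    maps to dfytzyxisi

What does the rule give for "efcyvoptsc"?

ecfsctypvo

Looking at the pairs, the operation is to take characters alternately from the front and the back (1st, last, 2nd, 2nd-last, ...).
So "efcyvoptsc" becomes "ecfsctypvo".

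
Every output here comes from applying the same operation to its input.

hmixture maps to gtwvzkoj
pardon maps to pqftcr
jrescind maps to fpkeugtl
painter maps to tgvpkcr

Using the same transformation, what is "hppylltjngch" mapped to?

Each output is the input with this applied: reverse the string, then shift every letter 2 places forward in the alphabet (wrapping around).
On "hppylltjngch": the first step gives "hcgnjtllypph", and the second then gives "jeiplvnnarrj".

jeiplvnnarrj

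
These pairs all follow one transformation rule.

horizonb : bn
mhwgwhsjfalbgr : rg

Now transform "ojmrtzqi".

Looking at the pairs, the operation is to swap each adjacent pair of characters (1↔2, 3↔4, ...), then keep only the last 2 characters.
Working it through for "ojmrtzqi": intermediate "jormztiq", final "iq".
(Check on "mhwgwhsjfalbgr": → "hmgwhwjsafblrg" → "rg" ✓)

iq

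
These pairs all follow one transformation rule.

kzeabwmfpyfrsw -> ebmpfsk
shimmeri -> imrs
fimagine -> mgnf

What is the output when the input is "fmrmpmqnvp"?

Looking at the pairs, the operation is to move the first 2 characters to the end (rotate left by 2), then keep every other character starting from the first (positions 1st, 3rd, 5th, ...).
For "fmrmpmqnvp" the result is "rpqvf".

rpqvf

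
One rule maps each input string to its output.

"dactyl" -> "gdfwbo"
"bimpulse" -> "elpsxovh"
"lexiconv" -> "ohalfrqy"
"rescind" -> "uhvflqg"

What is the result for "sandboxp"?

Rule — shift every letter 3 places forward in the alphabet (wrapping around).
So "sandboxp" becomes "vdqgeras".

vdqgeras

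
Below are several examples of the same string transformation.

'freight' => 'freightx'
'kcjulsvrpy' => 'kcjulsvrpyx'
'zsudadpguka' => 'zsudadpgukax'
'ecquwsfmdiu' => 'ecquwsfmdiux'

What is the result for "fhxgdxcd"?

fhxgdxcdx

Each output is the input with this applied: append "x".
Doing the same to "fhxgdxcd": "fhxgdxcdx".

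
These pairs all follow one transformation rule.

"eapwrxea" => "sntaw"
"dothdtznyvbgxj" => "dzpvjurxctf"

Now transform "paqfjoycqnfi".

bfkuymjbe

What's happening: delete the first 3 characters, then shift every letter 4 places backward in the alphabet (wrapping around).
"paqfjoycqnfi" → "fjoycqnfi" → "bfkuymjbe".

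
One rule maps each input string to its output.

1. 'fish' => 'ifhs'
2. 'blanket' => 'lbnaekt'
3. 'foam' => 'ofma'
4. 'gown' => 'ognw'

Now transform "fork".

Looking at the pairs, the operation is to swap each adjacent pair of characters (1↔2, 3↔4, ...).
"fork" → "ofkr".

ofkr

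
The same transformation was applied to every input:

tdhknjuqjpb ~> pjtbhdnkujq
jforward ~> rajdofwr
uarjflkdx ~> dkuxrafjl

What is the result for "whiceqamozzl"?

zzwlihecaqom

In each case the input is transformed by: move the last 3 characters to the front (rotate right by 3), then swap each adjacent pair of characters (1↔2, 3↔4, ...).
"whiceqamozzl" → "zzlwhiceqamo" → "zzwlihecaqom".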